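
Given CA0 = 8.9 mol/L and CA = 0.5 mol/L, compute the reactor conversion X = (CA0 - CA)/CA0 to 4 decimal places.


X = (CA0 - CA) / CA0
X = (8.9 - 0.5) / 8.9
X = 8.4 / 8.9
X = 0.9438


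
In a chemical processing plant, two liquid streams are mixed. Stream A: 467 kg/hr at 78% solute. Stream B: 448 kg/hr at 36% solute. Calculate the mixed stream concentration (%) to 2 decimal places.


Mass balance on solute: F1*x1 + F2*x2 = F3*x3
F3 = F1 + F2 = 467 + 448 = 915 kg/hr
x3 = (F1*x1 + F2*x2)/F3
x3 = (467*0.78 + 448*0.36) / 915
x3 = 57.44%


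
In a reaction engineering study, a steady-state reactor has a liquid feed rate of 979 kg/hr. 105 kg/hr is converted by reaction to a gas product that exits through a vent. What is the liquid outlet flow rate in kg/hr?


Steady-state mass balance on the main outlet: F_out = F_in - F_removed
F_out = 979 - 105
F_out = 874 kg/hr


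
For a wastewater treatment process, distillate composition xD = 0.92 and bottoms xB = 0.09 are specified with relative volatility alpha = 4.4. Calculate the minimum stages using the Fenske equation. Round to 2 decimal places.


N_min = ln((xD*(1-xB))/(xB*(1-xD))) / ln(alpha)
Numerator inside ln: 0.8372 / 0.0072 = 116.277778
ln(116.277778) = 4.755982
ln(alpha) = ln(4.4) = 1.481605
N_min = 4.755982 / 1.481605 = 3.21


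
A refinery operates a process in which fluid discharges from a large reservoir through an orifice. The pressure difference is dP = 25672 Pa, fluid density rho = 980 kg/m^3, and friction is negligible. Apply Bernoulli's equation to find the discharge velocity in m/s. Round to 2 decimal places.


v = sqrt(2*dP/rho)
v = sqrt(2*25672/980)
v = sqrt(52.391837)
v = 7.24 m/s


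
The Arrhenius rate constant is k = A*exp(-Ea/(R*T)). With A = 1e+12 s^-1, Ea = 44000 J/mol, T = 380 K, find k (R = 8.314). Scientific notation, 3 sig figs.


k = A * exp(-Ea/(R*T))
k = 1e+12 * exp(-44000 / (8.314 * 380))
k = 1e+12 * exp(-13.927048)
k = 8.94e+05


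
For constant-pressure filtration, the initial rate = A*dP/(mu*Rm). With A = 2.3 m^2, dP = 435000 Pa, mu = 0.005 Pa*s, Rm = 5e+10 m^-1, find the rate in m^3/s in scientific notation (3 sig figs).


rate = A * dP / (mu * Rm)
rate = 2.3 * 435000 / (0.005 * 5e+10)
rate = 1000500.0 / 2.500e+08
rate = 4.00e-03 m^3/s


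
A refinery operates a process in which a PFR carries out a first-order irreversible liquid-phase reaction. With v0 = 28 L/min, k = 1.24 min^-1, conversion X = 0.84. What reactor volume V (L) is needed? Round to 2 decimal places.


V = (v0/k) * ln(1/(1-X))
V = (28/1.24) * ln(1/(1-0.84))
V = 22.580645 * ln(6.25)
V = 22.580645 * 1.832581
V = 41.38 L


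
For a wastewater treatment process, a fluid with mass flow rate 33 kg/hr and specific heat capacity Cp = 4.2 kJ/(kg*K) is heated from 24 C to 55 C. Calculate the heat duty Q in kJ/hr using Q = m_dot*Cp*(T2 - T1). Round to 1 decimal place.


Q = m_dot * Cp * (T2 - T1)
Q = 33 * 4.2 * (55 - 24)
Q = 33 * 4.2 * 31
Q = 4296.6 kJ/hr


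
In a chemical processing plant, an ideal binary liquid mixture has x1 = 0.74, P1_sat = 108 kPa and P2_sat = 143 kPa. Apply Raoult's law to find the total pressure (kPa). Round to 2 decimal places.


P = x1*P1_sat + x2*P2_sat
x2 = 1 - x1 = 1 - 0.74 = 0.26
P = 0.74*108 + 0.26*143
P = 79.92 + 37.18
P = 117.10 kPa


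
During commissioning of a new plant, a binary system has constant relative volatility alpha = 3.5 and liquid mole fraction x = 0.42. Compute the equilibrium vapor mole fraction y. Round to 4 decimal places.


y = alpha*x / (1 + (alpha-1)*x)
y = 3.5*0.42 / (1 + (3.5-1)*0.42)
y = 1.47 / (1 + 1.05)
y = 1.47 / 2.05
y = 0.7171


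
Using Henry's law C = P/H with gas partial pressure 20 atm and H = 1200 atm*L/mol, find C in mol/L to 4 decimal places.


C = P / H
C = 20 / 1200
C = 0.0167 mol/L


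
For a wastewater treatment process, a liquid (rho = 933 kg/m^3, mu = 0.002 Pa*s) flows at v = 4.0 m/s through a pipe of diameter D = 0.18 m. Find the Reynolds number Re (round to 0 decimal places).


Re = rho * v * D / mu
Re = 933 * 4.0 * 0.18 / 0.002
Re = 671.76 / 0.002
Re = 335880


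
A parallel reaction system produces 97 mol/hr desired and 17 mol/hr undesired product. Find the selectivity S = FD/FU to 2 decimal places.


S = desired product rate / undesired product rate
S = 97 / 17
S = 5.71


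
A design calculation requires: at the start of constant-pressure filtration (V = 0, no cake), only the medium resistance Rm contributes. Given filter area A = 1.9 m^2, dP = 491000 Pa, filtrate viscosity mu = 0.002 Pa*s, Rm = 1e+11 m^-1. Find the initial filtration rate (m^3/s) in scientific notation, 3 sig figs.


rate = A * dP / (mu * Rm)
rate = 1.9 * 491000 / (0.002 * 1e+11)
rate = 932900.0 / 2.000e+08
rate = 4.66e-03 m^3/s


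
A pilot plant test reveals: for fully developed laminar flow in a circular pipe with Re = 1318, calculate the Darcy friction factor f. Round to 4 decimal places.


f = 64 / Re
f = 64 / 1318
f = 0.0486


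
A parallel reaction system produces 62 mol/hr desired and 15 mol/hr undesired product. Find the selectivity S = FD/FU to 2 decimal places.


S = desired product rate / undesired product rate
S = 62 / 15
S = 4.13


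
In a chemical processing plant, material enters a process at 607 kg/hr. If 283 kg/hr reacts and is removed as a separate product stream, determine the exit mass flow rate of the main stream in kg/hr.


Steady-state mass balance on the main outlet: F_out = F_in - F_removed
F_out = 607 - 283
F_out = 324 kg/hr


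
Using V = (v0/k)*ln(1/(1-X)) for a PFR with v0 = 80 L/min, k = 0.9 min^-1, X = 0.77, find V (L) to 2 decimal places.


V = (v0/k) * ln(1/(1-X))
V = (80/0.9) * ln(1/(1-0.77))
V = 88.888889 * ln(4.347826)
V = 88.888889 * 1.469676
V = 130.64 L


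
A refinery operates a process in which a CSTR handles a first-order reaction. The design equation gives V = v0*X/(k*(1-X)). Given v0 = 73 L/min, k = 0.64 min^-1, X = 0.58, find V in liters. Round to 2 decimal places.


V = v0 * X / (k * (1 - X))
V = 73 * 0.58 / (0.64 * (1 - 0.58))
V = 42.34 / (0.64 * 0.42)
V = 42.34 / 0.2688
V = 157.51 L


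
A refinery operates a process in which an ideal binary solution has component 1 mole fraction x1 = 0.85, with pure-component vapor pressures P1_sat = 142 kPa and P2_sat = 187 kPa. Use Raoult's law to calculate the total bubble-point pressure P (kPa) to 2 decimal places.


P = x1*P1_sat + x2*P2_sat
x2 = 1 - x1 = 1 - 0.85 = 0.15
P = 0.85*142 + 0.15*187
P = 120.7 + 28.05
P = 148.75 kPa


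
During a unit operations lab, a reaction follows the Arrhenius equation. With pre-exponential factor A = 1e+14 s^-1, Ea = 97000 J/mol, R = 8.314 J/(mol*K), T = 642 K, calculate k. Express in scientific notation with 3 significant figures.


k = A * exp(-Ea/(R*T))
k = 1e+14 * exp(-97000 / (8.314 * 642))
k = 1e+14 * exp(-18.173002)
k = 1.28e+06


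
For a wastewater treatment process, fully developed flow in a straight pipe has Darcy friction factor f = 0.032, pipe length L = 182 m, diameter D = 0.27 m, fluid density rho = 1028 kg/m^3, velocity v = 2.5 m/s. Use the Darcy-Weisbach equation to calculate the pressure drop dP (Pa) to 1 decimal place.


dP = f * (L/D) * (rho*v^2/2)
dP = 0.032 * (182/0.27) * (1028*2.5^2/2)
L/D = 674.07407407
rho*v^2/2 = 1028*6.25/2 = 3212.5
dP = 0.032 * 674.07407407 * 3212.5
dP = 69294.8 Pa


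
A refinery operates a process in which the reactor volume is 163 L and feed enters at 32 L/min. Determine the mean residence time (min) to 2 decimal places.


tau = V / v0
tau = 163 / 32
tau = 5.09 min


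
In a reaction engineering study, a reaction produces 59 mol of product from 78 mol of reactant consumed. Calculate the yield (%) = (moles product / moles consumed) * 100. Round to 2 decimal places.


Yield = (moles product / moles consumed) * 100%
Yield = (59 / 78) * 100
Yield = 0.7564 * 100
Yield = 75.64%


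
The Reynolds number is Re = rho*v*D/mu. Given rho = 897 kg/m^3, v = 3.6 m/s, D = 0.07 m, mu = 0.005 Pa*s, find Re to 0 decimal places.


Re = rho * v * D / mu
Re = 897 * 3.6 * 0.07 / 0.005
Re = 226.044 / 0.005
Re = 45209


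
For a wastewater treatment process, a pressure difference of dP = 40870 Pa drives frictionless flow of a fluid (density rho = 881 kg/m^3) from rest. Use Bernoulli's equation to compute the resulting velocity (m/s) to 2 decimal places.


v = sqrt(2*dP/rho)
v = sqrt(2*40870/881)
v = sqrt(92.780931)
v = 9.63 m/s


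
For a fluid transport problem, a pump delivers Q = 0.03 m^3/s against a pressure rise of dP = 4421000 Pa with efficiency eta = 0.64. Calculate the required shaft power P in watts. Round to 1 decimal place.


P = Q * dP / eta
P = 0.03 * 4421000 / 0.64
P = 132630.0 / 0.64
P = 207234.4 W


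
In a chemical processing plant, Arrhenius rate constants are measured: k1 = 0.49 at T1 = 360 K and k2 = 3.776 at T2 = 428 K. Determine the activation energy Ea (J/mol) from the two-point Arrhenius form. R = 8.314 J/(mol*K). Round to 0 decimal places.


Ea = R * ln(k2/k1) / (1/T1 - 1/T2)
ln(k2/k1) = ln(3.776/0.49) = 2.0420151
1/T1 - 1/T2 = 1/360 - 1/428 = 0.00044132918
Ea = 8.314 * 2.0420151 / 0.00044132918
Ea = 38469 J/mol


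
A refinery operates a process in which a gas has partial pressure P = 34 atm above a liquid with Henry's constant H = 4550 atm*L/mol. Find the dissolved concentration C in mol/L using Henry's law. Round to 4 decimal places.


C = P / H
C = 34 / 4550
C = 0.0075 mol/L


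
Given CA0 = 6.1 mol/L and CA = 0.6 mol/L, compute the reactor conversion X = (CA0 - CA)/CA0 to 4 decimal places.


X = (CA0 - CA) / CA0
X = (6.1 - 0.6) / 6.1
X = 5.5 / 6.1
X = 0.9016


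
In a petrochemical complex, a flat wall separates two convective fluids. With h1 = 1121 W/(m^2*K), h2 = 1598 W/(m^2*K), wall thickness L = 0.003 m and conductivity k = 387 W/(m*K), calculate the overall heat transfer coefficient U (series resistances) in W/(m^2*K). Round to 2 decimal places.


1/U = 1/h1 + L/k + 1/h2
1/U = 1/1121 + 0.003/387 + 1/1598
1/U = 0.0008920607 + 7.7519e-06 + 0.0006257822
1/U = 0.0015255948
U = 655.48 W/(m^2*K)


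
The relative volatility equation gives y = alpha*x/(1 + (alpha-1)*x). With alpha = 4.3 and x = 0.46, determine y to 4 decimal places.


y = alpha*x / (1 + (alpha-1)*x)
y = 4.3*0.46 / (1 + (4.3-1)*0.46)
y = 1.978 / (1 + 1.518)
y = 1.978 / 2.518
y = 0.7855


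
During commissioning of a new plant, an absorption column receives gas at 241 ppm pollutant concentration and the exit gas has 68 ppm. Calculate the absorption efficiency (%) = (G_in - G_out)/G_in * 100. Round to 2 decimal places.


Efficiency = (G_in - G_out) / G_in * 100%
Efficiency = (241 - 68) / 241 * 100
Efficiency = 173 / 241 * 100
Efficiency = 71.78%


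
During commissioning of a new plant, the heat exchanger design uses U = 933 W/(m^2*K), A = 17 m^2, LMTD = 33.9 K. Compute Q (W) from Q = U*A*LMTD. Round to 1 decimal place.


Q = U * A * LMTD
Q = 933 * 17 * 33.9
Q = 537687.9 W


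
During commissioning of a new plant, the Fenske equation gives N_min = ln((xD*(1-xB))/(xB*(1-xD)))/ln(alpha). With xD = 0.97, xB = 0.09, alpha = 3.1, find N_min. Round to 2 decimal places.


N_min = ln((xD*(1-xB))/(xB*(1-xD))) / ln(alpha)
Numerator inside ln: 0.8827 / 0.0027 = 326.925926
ln(326.925926) = 5.789734
ln(alpha) = ln(3.1) = 1.131402
N_min = 5.789734 / 1.131402 = 5.12


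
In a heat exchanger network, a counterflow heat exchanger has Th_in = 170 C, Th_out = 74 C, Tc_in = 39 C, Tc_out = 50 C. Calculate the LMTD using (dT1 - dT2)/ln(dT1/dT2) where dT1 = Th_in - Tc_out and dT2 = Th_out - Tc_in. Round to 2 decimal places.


dT1 = Th_in - Tc_out = 170 - 50 = 120
dT2 = Th_out - Tc_in = 74 - 39 = 35
LMTD = (dT1 - dT2) / ln(dT1/dT2)
LMTD = (120 - 35) / ln(120/35)
LMTD = 68.99 K


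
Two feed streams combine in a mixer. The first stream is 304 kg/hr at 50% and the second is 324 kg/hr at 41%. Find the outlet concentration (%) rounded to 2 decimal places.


Mass balance on solute: F1*x1 + F2*x2 = F3*x3
F3 = F1 + F2 = 304 + 324 = 628 kg/hr
x3 = (F1*x1 + F2*x2)/F3
x3 = (304*0.5 + 324*0.41) / 628
x3 = 45.36%


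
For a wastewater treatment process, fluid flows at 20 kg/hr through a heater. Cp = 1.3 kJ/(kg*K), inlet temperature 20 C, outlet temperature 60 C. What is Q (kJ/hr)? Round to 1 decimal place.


Q = m_dot * Cp * (T2 - T1)
Q = 20 * 1.3 * (60 - 20)
Q = 20 * 1.3 * 40
Q = 1040.0 kJ/hr


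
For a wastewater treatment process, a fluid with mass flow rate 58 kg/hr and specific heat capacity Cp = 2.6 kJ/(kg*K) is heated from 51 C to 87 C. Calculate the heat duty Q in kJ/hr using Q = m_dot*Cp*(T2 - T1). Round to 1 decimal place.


Q = m_dot * Cp * (T2 - T1)
Q = 58 * 2.6 * (87 - 51)
Q = 58 * 2.6 * 36
Q = 5428.8 kJ/hr


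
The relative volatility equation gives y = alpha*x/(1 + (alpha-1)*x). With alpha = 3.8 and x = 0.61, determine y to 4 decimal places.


y = alpha*x / (1 + (alpha-1)*x)
y = 3.8*0.61 / (1 + (3.8-1)*0.61)
y = 2.318 / (1 + 1.708)
y = 2.318 / 2.708
y = 0.8560


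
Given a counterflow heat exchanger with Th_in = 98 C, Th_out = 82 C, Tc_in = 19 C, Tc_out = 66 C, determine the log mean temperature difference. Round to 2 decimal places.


dT1 = Th_in - Tc_out = 98 - 66 = 32
dT2 = Th_out - Tc_in = 82 - 19 = 63
LMTD = (dT1 - dT2) / ln(dT1/dT2)
LMTD = (32 - 63) / ln(32/63)
LMTD = 45.76 K


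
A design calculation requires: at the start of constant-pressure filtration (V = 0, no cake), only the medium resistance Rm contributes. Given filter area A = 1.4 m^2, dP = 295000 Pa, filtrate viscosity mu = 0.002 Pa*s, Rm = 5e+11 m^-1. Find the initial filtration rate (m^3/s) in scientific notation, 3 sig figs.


rate = A * dP / (mu * Rm)
rate = 1.4 * 295000 / (0.002 * 5e+11)
rate = 413000.0 / 1.000e+09
rate = 4.13e-04 m^3/s


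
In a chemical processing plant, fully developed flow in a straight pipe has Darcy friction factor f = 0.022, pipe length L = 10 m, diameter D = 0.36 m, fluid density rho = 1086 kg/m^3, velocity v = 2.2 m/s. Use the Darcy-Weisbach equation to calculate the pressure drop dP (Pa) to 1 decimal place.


dP = f * (L/D) * (rho*v^2/2)
dP = 0.022 * (10/0.36) * (1086*2.2^2/2)
L/D = 27.77777778
rho*v^2/2 = 1086*4.84/2 = 2628.12
dP = 0.022 * 27.77777778 * 2628.12
dP = 1606.1 Pa


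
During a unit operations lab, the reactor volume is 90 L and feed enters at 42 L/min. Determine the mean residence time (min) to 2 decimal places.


tau = V / v0
tau = 90 / 42
tau = 2.14 min


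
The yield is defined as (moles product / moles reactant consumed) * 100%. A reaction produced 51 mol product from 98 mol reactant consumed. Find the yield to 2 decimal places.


Yield = (moles product / moles consumed) * 100%
Yield = (51 / 98) * 100
Yield = 0.5204 * 100
Yield = 52.04%


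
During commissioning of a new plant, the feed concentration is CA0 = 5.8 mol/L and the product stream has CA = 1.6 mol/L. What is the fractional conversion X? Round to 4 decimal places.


X = (CA0 - CA) / CA0
X = (5.8 - 1.6) / 5.8
X = 4.2 / 5.8
X = 0.7241


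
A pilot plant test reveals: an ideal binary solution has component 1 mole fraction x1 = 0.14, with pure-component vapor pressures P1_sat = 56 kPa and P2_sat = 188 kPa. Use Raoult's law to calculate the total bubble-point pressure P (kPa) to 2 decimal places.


P = x1*P1_sat + x2*P2_sat
x2 = 1 - x1 = 1 - 0.14 = 0.86
P = 0.14*56 + 0.86*188
P = 7.84 + 161.68
P = 169.52 kPa


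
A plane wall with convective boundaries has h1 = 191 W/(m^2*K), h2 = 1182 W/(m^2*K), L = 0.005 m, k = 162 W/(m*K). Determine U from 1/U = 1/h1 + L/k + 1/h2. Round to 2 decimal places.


1/U = 1/h1 + L/k + 1/h2
1/U = 1/191 + 0.005/162 + 1/1182
1/U = 0.0052356021 + 3.08642e-05 + 0.0008460237
1/U = 0.00611249
U = 163.60 W/(m^2*K)


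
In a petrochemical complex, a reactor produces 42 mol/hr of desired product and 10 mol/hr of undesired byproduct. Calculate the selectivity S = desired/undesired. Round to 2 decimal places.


S = desired product rate / undesired product rate
S = 42 / 10
S = 4.20


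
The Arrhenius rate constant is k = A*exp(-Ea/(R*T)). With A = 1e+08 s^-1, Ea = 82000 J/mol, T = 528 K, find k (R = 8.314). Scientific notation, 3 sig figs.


k = A * exp(-Ea/(R*T))
k = 1e+08 * exp(-82000 / (8.314 * 528))
k = 1e+08 * exp(-18.679701)
k = 7.72e-01


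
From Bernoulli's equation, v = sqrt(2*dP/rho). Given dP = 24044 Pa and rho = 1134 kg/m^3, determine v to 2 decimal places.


v = sqrt(2*dP/rho)
v = sqrt(2*24044/1134)
v = sqrt(42.405644)
v = 6.51 m/s


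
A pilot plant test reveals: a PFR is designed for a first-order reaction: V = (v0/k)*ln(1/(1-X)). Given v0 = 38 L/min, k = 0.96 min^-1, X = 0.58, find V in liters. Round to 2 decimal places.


V = (v0/k) * ln(1/(1-X))
V = (38/0.96) * ln(1/(1-0.58))
V = 39.583333 * ln(2.380952)
V = 39.583333 * 0.8675
V = 34.34 L


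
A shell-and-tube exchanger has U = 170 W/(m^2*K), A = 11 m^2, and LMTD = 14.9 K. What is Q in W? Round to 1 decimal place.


Q = U * A * LMTD
Q = 170 * 11 * 14.9
Q = 27863.0 W


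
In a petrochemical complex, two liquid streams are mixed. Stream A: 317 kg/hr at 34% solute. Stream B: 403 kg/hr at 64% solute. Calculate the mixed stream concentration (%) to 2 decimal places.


Mass balance on solute: F1*x1 + F2*x2 = F3*x3
F3 = F1 + F2 = 317 + 403 = 720 kg/hr
x3 = (F1*x1 + F2*x2)/F3
x3 = (317*0.34 + 403*0.64) / 720
x3 = 50.79%


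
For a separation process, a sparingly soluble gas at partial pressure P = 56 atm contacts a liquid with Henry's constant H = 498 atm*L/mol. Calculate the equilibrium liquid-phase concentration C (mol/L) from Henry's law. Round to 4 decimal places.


C = P / H
C = 56 / 498
C = 0.1124 mol/L


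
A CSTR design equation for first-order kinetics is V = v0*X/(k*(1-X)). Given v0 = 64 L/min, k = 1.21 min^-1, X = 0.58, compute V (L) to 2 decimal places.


V = v0 * X / (k * (1 - X))
V = 64 * 0.58 / (1.21 * (1 - 0.58))
V = 37.12 / (1.21 * 0.42)
V = 37.12 / 0.5082
V = 73.04 L


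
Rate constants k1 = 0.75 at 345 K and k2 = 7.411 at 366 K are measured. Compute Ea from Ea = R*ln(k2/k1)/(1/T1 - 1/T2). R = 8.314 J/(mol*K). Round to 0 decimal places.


Ea = R * ln(k2/k1) / (1/T1 - 1/T2)
ln(k2/k1) = ln(7.411/0.75) = 2.2906475
1/T1 - 1/T2 = 1/345 - 1/366 = 0.000166310287
Ea = 8.314 * 2.2906475 / 0.000166310287
Ea = 114512 J/mol


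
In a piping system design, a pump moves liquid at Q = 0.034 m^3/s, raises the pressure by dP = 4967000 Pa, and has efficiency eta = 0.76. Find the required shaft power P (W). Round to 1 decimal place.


P = Q * dP / eta
P = 0.034 * 4967000 / 0.76
P = 168878.0 / 0.76
P = 222207.9 W


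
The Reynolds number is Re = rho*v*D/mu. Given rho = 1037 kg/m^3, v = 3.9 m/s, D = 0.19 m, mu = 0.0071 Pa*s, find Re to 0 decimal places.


Re = rho * v * D / mu
Re = 1037 * 3.9 * 0.19 / 0.0071
Re = 768.417 / 0.0071
Re = 108228


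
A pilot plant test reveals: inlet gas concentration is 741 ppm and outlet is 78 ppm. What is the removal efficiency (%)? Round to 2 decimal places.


Efficiency = (G_in - G_out) / G_in * 100%
Efficiency = (741 - 78) / 741 * 100
Efficiency = 663 / 741 * 100
Efficiency = 89.47%


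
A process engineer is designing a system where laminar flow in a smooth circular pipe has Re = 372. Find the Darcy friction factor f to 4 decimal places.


f = 64 / Re
f = 64 / 372
f = 0.1720


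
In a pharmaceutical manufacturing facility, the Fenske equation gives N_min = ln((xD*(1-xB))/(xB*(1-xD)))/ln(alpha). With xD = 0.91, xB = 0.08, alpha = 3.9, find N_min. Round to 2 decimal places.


N_min = ln((xD*(1-xB))/(xB*(1-xD))) / ln(alpha)
Numerator inside ln: 0.8372 / 0.0072 = 116.277778
ln(116.277778) = 4.755982
ln(alpha) = ln(3.9) = 1.360977
N_min = 4.755982 / 1.360977 = 3.49


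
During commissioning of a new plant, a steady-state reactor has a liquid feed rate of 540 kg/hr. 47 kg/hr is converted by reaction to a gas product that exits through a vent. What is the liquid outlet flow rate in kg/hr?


Steady-state mass balance on the main outlet: F_out = F_in - F_removed
F_out = 540 - 47
F_out = 493 kg/hr


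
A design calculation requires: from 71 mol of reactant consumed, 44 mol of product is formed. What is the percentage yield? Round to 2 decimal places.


Yield = (moles product / moles consumed) * 100%
Yield = (44 / 71) * 100
Yield = 0.6197 * 100
Yield = 61.97%


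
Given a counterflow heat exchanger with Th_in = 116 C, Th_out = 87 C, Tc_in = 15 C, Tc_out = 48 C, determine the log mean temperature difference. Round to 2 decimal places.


dT1 = Th_in - Tc_out = 116 - 48 = 68
dT2 = Th_out - Tc_in = 87 - 15 = 72
LMTD = (dT1 - dT2) / ln(dT1/dT2)
LMTD = (68 - 72) / ln(68/72)
LMTD = 69.98 K


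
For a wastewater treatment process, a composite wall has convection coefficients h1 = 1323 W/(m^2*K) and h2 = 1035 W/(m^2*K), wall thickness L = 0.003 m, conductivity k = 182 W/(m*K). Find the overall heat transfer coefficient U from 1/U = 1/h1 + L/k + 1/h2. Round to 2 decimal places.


1/U = 1/h1 + L/k + 1/h2
1/U = 1/1323 + 0.003/182 + 1/1035
1/U = 0.0007558579 + 1.64835e-05 + 0.0009661836
1/U = 0.001738525
U = 575.20 W/(m^2*K)


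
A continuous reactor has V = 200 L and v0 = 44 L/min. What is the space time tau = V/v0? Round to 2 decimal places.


tau = V / v0
tau = 200 / 44
tau = 4.55 min


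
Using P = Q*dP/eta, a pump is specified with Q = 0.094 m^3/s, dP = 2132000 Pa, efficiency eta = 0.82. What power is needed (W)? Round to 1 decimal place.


P = Q * dP / eta
P = 0.094 * 2132000 / 0.82
P = 200408.0 / 0.82
P = 244400.0 W


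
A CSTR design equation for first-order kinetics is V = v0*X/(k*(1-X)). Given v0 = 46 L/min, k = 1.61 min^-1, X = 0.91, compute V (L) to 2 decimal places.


V = v0 * X / (k * (1 - X))
V = 46 * 0.91 / (1.61 * (1 - 0.91))
V = 41.86 / (1.61 * 0.09)
V = 41.86 / 0.1449
V = 288.89 L


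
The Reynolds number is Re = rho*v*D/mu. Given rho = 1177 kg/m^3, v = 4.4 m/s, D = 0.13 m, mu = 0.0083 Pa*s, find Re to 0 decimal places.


Re = rho * v * D / mu
Re = 1177 * 4.4 * 0.13 / 0.0083
Re = 673.244 / 0.0083
Re = 81114


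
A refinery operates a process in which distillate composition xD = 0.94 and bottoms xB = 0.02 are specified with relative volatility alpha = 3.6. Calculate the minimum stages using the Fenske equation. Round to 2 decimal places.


N_min = ln((xD*(1-xB))/(xB*(1-xD))) / ln(alpha)
Numerator inside ln: 0.9212 / 0.0012 = 767.666667
ln(767.666667) = 6.643356
ln(alpha) = ln(3.6) = 1.280934
N_min = 6.643356 / 1.280934 = 5.19


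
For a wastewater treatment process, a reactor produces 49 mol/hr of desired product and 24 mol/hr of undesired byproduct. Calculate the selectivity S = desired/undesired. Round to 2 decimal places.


S = desired product rate / undesired product rate
S = 49 / 24
S = 2.04


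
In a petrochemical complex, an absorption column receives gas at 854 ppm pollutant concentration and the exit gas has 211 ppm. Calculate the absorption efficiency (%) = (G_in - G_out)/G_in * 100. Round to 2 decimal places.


Efficiency = (G_in - G_out) / G_in * 100%
Efficiency = (854 - 211) / 854 * 100
Efficiency = 643 / 854 * 100
Efficiency = 75.29%


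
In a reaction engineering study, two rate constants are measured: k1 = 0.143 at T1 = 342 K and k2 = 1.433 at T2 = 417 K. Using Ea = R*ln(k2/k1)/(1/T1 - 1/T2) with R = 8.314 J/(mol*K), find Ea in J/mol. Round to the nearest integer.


Ea = R * ln(k2/k1) / (1/T1 - 1/T2)
ln(k2/k1) = ln(1.433/0.143) = 2.3046808
1/T1 - 1/T2 = 1/342 - 1/417 = 0.000525895073
Ea = 8.314 * 2.3046808 / 0.000525895073
Ea = 36435 J/mol


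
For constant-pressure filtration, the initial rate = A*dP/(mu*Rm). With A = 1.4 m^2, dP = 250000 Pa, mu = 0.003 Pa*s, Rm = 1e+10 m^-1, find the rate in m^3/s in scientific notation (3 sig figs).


rate = A * dP / (mu * Rm)
rate = 1.4 * 250000 / (0.003 * 1e+10)
rate = 350000.0 / 3.000e+07
rate = 1.17e-02 m^3/s


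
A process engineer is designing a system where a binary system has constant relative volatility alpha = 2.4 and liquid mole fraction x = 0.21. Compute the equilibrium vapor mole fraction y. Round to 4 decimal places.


y = alpha*x / (1 + (alpha-1)*x)
y = 2.4*0.21 / (1 + (2.4-1)*0.21)
y = 0.504 / (1 + 0.294)
y = 0.504 / 1.294
y = 0.3895


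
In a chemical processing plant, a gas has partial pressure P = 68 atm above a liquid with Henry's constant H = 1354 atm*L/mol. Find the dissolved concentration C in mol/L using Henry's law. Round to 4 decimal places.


C = P / H
C = 68 / 1354
C = 0.0502 mol/L


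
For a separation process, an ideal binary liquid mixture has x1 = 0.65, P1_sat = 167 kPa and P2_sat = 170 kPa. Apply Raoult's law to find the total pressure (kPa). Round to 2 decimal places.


P = x1*P1_sat + x2*P2_sat
x2 = 1 - x1 = 1 - 0.65 = 0.35
P = 0.65*167 + 0.35*170
P = 108.55 + 59.5
P = 168.05 kPa


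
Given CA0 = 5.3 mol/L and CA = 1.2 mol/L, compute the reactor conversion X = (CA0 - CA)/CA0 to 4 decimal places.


X = (CA0 - CA) / CA0
X = (5.3 - 1.2) / 5.3
X = 4.1 / 5.3
X = 0.7736


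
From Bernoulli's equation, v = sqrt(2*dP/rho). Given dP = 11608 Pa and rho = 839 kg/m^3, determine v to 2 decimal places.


v = sqrt(2*dP/rho)
v = sqrt(2*11608/839)
v = sqrt(27.671037)
v = 5.26 m/s


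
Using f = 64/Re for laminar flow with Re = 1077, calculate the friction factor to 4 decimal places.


f = 64 / Re
f = 64 / 1077
f = 0.0594


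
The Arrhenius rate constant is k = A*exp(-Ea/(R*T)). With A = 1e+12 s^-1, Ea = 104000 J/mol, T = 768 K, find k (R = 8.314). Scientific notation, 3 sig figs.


k = A * exp(-Ea/(R*T))
k = 1e+12 * exp(-104000 / (8.314 * 768))
k = 1e+12 * exp(-16.287788)
k = 8.44e+04


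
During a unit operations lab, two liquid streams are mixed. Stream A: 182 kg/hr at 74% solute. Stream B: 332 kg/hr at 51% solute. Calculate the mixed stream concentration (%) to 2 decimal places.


Mass balance on solute: F1*x1 + F2*x2 = F3*x3
F3 = F1 + F2 = 182 + 332 = 514 kg/hr
x3 = (F1*x1 + F2*x2)/F3
x3 = (182*0.74 + 332*0.51) / 514
x3 = 59.14%


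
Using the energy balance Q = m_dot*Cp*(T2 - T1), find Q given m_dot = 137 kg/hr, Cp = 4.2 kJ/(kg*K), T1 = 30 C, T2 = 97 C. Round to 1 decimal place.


Q = m_dot * Cp * (T2 - T1)
Q = 137 * 4.2 * (97 - 30)
Q = 137 * 4.2 * 67
Q = 38551.8 kJ/hr


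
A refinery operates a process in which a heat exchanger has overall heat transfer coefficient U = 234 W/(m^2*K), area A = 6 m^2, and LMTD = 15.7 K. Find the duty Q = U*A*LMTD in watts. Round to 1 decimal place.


Q = U * A * LMTD
Q = 234 * 6 * 15.7
Q = 22042.8 W


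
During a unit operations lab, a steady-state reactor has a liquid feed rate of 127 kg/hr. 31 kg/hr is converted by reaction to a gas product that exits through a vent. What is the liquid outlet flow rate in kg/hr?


Steady-state mass balance on the main outlet: F_out = F_in - F_removed
F_out = 127 - 31
F_out = 96 kg/hr


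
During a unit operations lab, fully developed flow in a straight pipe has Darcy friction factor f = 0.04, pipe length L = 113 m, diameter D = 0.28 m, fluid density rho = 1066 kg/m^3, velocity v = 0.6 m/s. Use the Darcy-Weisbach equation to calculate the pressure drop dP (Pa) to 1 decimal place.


dP = f * (L/D) * (rho*v^2/2)
dP = 0.04 * (113/0.28) * (1066*0.6^2/2)
L/D = 403.57142857
rho*v^2/2 = 1066*0.36/2 = 191.88
dP = 0.04 * 403.57142857 * 191.88
dP = 3097.5 Pa


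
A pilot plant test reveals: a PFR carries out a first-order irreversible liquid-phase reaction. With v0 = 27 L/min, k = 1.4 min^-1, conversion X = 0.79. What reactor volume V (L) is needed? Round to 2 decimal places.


V = (v0/k) * ln(1/(1-X))
V = (27/1.4) * ln(1/(1-0.79))
V = 19.285714 * ln(4.761905)
V = 19.285714 * 1.560648
V = 30.10 L


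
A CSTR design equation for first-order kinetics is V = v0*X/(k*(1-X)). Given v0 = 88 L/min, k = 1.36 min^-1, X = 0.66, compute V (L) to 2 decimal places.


V = v0 * X / (k * (1 - X))
V = 88 * 0.66 / (1.36 * (1 - 0.66))
V = 58.08 / (1.36 * 0.34)
V = 58.08 / 0.4624
V = 125.61 L


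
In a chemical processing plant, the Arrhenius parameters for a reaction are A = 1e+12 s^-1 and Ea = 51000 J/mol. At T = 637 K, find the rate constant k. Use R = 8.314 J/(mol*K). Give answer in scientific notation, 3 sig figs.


k = A * exp(-Ea/(R*T))
k = 1e+12 * exp(-51000 / (8.314 * 637))
k = 1e+12 * exp(-9.629877)
k = 6.57e+07


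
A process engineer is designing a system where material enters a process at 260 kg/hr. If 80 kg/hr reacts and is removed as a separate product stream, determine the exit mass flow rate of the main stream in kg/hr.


Steady-state mass balance on the main outlet: F_out = F_in - F_removed
F_out = 260 - 80
F_out = 180 kg/hr


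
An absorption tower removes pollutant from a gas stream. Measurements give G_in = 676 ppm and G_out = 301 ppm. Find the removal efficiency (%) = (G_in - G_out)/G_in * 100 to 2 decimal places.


Efficiency = (G_in - G_out) / G_in * 100%
Efficiency = (676 - 301) / 676 * 100
Efficiency = 375 / 676 * 100
Efficiency = 55.47%


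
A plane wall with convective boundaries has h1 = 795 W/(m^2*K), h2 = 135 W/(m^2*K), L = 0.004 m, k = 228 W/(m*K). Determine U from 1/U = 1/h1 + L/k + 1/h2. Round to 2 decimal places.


1/U = 1/h1 + L/k + 1/h2
1/U = 1/795 + 0.004/228 + 1/135
1/U = 0.0012578616 + 1.75439e-05 + 0.0074074074
1/U = 0.0086828129
U = 115.17 W/(m^2*K)


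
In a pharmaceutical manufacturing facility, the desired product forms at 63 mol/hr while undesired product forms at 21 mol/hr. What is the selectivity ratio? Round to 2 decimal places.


S = desired product rate / undesired product rate
S = 63 / 21
S = 3.00


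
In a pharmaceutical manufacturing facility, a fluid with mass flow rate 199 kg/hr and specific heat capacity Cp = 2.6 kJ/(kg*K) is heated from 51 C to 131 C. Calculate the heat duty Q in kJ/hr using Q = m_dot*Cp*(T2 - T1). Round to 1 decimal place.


Q = m_dot * Cp * (T2 - T1)
Q = 199 * 2.6 * (131 - 51)
Q = 199 * 2.6 * 80
Q = 41392.0 kJ/hr


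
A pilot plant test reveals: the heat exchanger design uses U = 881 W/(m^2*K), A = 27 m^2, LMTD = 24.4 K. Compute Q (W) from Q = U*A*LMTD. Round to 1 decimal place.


Q = U * A * LMTD
Q = 881 * 27 * 24.4
Q = 580402.8 W


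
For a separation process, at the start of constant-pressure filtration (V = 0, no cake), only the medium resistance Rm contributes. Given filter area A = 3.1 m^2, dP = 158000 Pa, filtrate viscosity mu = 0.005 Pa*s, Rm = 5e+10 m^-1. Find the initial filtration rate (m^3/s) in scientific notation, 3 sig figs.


rate = A * dP / (mu * Rm)
rate = 3.1 * 158000 / (0.005 * 5e+10)
rate = 489800.0 / 2.500e+08
rate = 1.96e-03 m^3/s


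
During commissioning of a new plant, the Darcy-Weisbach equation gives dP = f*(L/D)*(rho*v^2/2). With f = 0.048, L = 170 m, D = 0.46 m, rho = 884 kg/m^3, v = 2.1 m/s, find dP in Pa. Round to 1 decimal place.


dP = f * (L/D) * (rho*v^2/2)
dP = 0.048 * (170/0.46) * (884*2.1^2/2)
L/D = 369.56521739
rho*v^2/2 = 884*4.41/2 = 1949.22
dP = 0.048 * 369.56521739 * 1949.22
dP = 34577.5 Pa


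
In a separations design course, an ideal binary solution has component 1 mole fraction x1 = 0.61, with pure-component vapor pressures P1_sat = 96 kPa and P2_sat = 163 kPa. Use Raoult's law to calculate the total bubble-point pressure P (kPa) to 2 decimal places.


P = x1*P1_sat + x2*P2_sat
x2 = 1 - x1 = 1 - 0.61 = 0.39
P = 0.61*96 + 0.39*163
P = 58.56 + 63.57
P = 122.13 kPa


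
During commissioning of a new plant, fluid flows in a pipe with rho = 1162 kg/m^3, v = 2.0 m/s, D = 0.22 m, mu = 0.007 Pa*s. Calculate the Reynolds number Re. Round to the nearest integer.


Re = rho * v * D / mu
Re = 1162 * 2.0 * 0.22 / 0.007
Re = 511.28 / 0.007
Re = 73040


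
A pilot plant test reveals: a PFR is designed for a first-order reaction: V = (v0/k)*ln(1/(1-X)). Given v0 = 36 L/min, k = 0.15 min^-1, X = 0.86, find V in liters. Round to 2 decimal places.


V = (v0/k) * ln(1/(1-X))
V = (36/0.15) * ln(1/(1-0.86))
V = 240.0 * ln(7.142857)
V = 240.0 * 1.966113
V = 471.87 L


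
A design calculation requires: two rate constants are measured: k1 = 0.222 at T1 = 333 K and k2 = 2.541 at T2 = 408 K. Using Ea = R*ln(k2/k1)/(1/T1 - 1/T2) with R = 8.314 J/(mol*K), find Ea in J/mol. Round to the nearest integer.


Ea = R * ln(k2/k1) / (1/T1 - 1/T2)
ln(k2/k1) = ln(2.541/0.222) = 2.4376356
1/T1 - 1/T2 = 1/333 - 1/408 = 0.000552022611
Ea = 8.314 * 2.4376356 / 0.000552022611
Ea = 36713 J/mol


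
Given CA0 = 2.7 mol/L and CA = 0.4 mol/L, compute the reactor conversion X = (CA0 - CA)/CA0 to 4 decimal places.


X = (CA0 - CA) / CA0
X = (2.7 - 0.4) / 2.7
X = 2.3 / 2.7
X = 0.8519


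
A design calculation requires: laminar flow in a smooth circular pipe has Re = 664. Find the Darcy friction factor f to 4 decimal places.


f = 64 / Re
f = 64 / 664
f = 0.0964


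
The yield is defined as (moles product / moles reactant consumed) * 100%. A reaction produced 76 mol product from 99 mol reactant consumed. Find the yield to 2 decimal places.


Yield = (moles product / moles consumed) * 100%
Yield = (76 / 99) * 100
Yield = 0.7677 * 100
Yield = 76.77%


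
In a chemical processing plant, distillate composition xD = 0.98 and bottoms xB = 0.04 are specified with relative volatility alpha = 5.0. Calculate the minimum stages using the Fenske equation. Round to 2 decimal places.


N_min = ln((xD*(1-xB))/(xB*(1-xD))) / ln(alpha)
Numerator inside ln: 0.9408 / 0.0008 = 1176.0
ln(1176.0) = 7.069874
ln(alpha) = ln(5.0) = 1.609438
N_min = 7.069874 / 1.609438 = 4.39


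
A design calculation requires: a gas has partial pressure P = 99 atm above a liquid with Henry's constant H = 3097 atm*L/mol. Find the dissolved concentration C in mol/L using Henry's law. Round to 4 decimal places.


C = P / H
C = 99 / 3097
C = 0.0320 mol/L


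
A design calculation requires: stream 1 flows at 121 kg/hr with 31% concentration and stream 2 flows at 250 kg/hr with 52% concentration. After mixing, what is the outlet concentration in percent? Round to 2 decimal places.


Mass balance on solute: F1*x1 + F2*x2 = F3*x3
F3 = F1 + F2 = 121 + 250 = 371 kg/hr
x3 = (F1*x1 + F2*x2)/F3
x3 = (121*0.31 + 250*0.52) / 371
x3 = 45.15%


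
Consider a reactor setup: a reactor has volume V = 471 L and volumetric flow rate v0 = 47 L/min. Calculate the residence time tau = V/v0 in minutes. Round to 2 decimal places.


tau = V / v0
tau = 471 / 47
tau = 10.02 min


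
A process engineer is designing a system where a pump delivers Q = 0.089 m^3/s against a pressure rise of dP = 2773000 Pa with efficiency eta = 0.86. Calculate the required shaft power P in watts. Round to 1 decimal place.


P = Q * dP / eta
P = 0.089 * 2773000 / 0.86
P = 246797.0 / 0.86
P = 286973.3 W


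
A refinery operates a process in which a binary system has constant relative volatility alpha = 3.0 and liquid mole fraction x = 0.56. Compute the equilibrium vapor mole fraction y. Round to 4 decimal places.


y = alpha*x / (1 + (alpha-1)*x)
y = 3.0*0.56 / (1 + (3.0-1)*0.56)
y = 1.68 / (1 + 1.12)
y = 1.68 / 2.12
y = 0.7925


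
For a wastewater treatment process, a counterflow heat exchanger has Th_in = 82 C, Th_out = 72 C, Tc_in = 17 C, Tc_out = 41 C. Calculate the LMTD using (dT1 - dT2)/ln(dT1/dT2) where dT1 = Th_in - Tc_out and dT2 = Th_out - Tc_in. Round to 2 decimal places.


dT1 = Th_in - Tc_out = 82 - 41 = 41
dT2 = Th_out - Tc_in = 72 - 17 = 55
LMTD = (dT1 - dT2) / ln(dT1/dT2)
LMTD = (41 - 55) / ln(41/55)
LMTD = 47.66 K


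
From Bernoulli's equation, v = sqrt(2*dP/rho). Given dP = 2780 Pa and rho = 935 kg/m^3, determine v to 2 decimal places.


v = sqrt(2*dP/rho)
v = sqrt(2*2780/935)
v = sqrt(5.946524)
v = 2.44 m/s


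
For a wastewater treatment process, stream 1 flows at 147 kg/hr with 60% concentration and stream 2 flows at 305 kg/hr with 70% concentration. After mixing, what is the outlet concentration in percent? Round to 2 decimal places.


Mass balance on solute: F1*x1 + F2*x2 = F3*x3
F3 = F1 + F2 = 147 + 305 = 452 kg/hr
x3 = (F1*x1 + F2*x2)/F3
x3 = (147*0.6 + 305*0.7) / 452
x3 = 66.75%


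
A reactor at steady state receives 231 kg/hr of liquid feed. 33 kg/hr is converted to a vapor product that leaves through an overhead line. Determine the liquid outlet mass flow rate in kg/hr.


Steady-state mass balance on the main outlet: F_out = F_in - F_removed
F_out = 231 - 33
F_out = 198 kg/hr


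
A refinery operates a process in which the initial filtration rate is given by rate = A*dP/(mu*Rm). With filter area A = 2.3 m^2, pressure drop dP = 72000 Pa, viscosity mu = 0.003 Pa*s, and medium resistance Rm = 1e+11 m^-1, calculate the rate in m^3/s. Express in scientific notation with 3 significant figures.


rate = A * dP / (mu * Rm)
rate = 2.3 * 72000 / (0.003 * 1e+11)
rate = 165600.0 / 3.000e+08
rate = 5.52e-04 m^3/s


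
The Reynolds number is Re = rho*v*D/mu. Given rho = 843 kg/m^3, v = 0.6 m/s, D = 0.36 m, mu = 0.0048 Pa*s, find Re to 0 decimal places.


Re = rho * v * D / mu
Re = 843 * 0.6 * 0.36 / 0.0048
Re = 182.088 / 0.0048
Re = 37935


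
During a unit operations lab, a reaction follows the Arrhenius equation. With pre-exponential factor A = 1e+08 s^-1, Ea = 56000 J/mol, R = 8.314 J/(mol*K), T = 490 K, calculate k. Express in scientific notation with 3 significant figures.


k = A * exp(-Ea/(R*T))
k = 1e+08 * exp(-56000 / (8.314 * 490))
k = 1e+08 * exp(-13.746177)
k = 1.07e+02


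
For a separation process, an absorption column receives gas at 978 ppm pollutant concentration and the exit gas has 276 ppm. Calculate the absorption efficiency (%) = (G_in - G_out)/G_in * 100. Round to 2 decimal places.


Efficiency = (G_in - G_out) / G_in * 100%
Efficiency = (978 - 276) / 978 * 100
Efficiency = 702 / 978 * 100
Efficiency = 71.78%


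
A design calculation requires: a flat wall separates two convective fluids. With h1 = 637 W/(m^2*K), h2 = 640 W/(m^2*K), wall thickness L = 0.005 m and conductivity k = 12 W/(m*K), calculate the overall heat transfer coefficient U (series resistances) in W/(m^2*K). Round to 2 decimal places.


1/U = 1/h1 + L/k + 1/h2
1/U = 1/637 + 0.005/12 + 1/640
1/U = 0.0015698587 + 0.0004166667 + 0.0015625
1/U = 0.0035490254
U = 281.77 W/(m^2*K)


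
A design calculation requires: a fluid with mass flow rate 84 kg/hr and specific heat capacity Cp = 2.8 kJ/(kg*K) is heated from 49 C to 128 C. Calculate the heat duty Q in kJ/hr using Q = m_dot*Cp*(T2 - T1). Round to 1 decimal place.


Q = m_dot * Cp * (T2 - T1)
Q = 84 * 2.8 * (128 - 49)
Q = 84 * 2.8 * 79
Q = 18580.8 kJ/hr


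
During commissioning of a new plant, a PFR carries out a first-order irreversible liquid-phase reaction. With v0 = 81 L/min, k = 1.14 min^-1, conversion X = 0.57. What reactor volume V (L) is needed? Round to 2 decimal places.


V = (v0/k) * ln(1/(1-X))
V = (81/1.14) * ln(1/(1-0.57))
V = 71.052632 * ln(2.325581)
V = 71.052632 * 0.84397
V = 59.97 L


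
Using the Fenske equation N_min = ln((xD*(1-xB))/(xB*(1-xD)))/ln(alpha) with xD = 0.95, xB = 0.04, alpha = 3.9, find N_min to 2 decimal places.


N_min = ln((xD*(1-xB))/(xB*(1-xD))) / ln(alpha)
Numerator inside ln: 0.912 / 0.002 = 456.0
ln(456.0) = 6.122493
ln(alpha) = ln(3.9) = 1.360977
N_min = 6.122493 / 1.360977 = 4.50


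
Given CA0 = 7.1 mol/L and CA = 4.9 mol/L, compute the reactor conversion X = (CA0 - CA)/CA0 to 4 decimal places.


X = (CA0 - CA) / CA0
X = (7.1 - 4.9) / 7.1
X = 2.2 / 7.1
X = 0.3099


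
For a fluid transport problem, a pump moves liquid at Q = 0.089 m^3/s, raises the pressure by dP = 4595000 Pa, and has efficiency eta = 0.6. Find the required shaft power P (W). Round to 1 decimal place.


P = Q * dP / eta
P = 0.089 * 4595000 / 0.6
P = 408955.0 / 0.6
P = 681591.7 W


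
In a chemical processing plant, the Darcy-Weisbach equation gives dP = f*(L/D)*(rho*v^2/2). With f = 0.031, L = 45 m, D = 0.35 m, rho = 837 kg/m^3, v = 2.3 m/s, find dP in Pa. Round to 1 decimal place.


dP = f * (L/D) * (rho*v^2/2)
dP = 0.031 * (45/0.35) * (837*2.3^2/2)
L/D = 128.57142857
rho*v^2/2 = 837*5.29/2 = 2213.865
dP = 0.031 * 128.57142857 * 2213.865
dP = 8823.8 Pa
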